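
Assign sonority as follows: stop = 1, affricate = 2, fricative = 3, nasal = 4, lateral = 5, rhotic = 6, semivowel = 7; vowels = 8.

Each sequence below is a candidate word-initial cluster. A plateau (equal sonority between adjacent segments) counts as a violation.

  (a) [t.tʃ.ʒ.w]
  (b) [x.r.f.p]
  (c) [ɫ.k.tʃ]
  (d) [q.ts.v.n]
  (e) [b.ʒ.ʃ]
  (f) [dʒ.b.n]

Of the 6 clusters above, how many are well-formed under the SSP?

2

(a) 1-2-3-7 → obeys
(b) 3-6-3-1 → violates
(c) 5-1-2 → violates
(d) 1-2-3-4 → obeys
(e) 1-3-3 → violates
(f) 2-1-4 → violates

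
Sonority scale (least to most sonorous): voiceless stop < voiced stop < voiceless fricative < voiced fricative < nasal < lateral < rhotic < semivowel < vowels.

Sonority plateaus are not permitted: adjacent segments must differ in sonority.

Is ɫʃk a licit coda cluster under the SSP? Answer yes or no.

yes

/ɫ/: lateral = 6.
/ʃ/: voiceless fricative = 3.
/k/: voiceless stop = 1.
The profile 6-3-1 strictly falls, so the coda cluster satisfies the SSP.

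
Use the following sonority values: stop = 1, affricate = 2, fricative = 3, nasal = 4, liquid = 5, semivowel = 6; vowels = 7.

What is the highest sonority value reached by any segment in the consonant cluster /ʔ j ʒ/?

6

/ʔ/: stop = 1.
/j/: semivowel = 6.
/ʒ/: fricative = 3.
The maximum is 6.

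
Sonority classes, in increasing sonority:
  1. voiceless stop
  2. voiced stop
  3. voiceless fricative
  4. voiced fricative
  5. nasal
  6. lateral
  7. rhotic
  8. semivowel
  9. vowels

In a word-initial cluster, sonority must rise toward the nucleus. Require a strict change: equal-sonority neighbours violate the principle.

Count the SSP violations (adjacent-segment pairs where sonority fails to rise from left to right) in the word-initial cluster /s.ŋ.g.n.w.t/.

/s/ — voiceless fricative, sonority 3.
/ŋ/ — nasal, sonority 5.
/g/ — voiced stop, sonority 2.
/n/ — nasal, sonority 5.
/w/ — semivowel, sonority 8.
/t/ — voiceless stop, sonority 1.
/s/→/ŋ/: 3→5 (rises) — ok.
/ŋ/→/g/: 5→2 (does not rise) — violation.
/g/→/n/: 2→5 (rises) — ok.
/n/→/w/: 5→8 (rises) — ok.
/w/→/t/: 8→1 (does not rise) — violation.

2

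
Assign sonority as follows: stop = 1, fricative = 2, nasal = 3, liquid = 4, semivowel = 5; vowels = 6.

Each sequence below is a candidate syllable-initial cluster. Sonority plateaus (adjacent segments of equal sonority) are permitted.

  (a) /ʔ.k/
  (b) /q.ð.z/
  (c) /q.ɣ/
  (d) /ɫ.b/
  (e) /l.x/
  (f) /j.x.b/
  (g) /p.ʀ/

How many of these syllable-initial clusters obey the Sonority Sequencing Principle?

(a) sonority 1-1: well-formed.
(b) sonority 1-2-2: well-formed.
(c) sonority 1-2: well-formed.
(d) sonority 4-1: ill-formed.
(e) sonority 4-2: ill-formed.
(f) sonority 5-2-1: ill-formed.
(g) sonority 1-4: well-formed.

4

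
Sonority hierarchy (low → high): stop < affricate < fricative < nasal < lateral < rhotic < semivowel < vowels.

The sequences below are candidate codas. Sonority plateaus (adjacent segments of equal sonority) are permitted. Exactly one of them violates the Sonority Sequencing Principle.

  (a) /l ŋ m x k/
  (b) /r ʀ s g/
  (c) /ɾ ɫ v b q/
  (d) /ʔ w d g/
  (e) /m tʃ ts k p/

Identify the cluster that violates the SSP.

(a) 5-4-4-3-1 → obeys
(b) 6-6-3-1 → obeys
(c) 6-5-3-1-1 → obeys
(d) 1-7-1-1 → violates
(e) 4-2-2-1-1 → obeys

d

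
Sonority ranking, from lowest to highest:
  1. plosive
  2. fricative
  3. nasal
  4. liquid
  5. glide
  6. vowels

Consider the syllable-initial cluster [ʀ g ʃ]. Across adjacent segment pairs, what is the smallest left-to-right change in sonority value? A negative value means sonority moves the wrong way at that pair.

/ʀ/: liquid = 4.
/g/: plosive = 1.
/ʃ/: fricative = 2.
/ʀ/→/g/: change -3.
/g/→/ʃ/: change +1.
Minimum = -3.

-3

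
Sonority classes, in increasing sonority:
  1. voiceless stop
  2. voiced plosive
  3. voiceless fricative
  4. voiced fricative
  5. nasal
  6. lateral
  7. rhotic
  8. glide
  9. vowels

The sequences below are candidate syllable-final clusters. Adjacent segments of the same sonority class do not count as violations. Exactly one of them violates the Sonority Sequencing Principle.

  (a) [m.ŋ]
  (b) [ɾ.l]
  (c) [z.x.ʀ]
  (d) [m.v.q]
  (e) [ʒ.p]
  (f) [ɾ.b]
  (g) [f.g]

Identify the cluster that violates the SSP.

c

(a) 5-5 → obeys
(b) 7-6 → obeys
(c) 4-3-7 → violates
(d) 5-4-1 → obeys
(e) 4-1 → obeys
(f) 7-2 → obeys
(g) 3-2 → obeys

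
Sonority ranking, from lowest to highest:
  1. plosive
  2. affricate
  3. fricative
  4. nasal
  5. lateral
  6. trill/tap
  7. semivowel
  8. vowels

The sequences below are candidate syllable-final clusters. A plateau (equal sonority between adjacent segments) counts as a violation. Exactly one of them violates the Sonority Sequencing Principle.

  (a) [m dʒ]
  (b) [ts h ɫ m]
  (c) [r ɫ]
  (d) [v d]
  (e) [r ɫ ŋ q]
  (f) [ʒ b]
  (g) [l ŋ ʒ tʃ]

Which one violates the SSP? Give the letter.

b

(a) [m dʒ]: profile 4-2 — obeys.
(b) [ts h ɫ m]: profile 2-3-5-4 — violates.
(c) [r ɫ]: profile 6-5 — obeys.
(d) [v d]: profile 3-1 — obeys.
(e) [r ɫ ŋ q]: profile 6-5-4-1 — obeys.
(f) [ʒ b]: profile 3-1 — obeys.
(g) [l ŋ ʒ tʃ]: profile 5-4-3-2 — obeys.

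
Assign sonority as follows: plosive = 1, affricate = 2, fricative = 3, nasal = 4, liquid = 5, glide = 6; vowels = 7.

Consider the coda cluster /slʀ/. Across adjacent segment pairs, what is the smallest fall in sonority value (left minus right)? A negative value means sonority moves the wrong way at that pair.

-2

/s/ — fricative, sonority 3.
/l/ — liquid, sonority 5.
/ʀ/ — liquid, sonority 5.
/s/→/l/: change -2.
/l/→/ʀ/: change +0.
Minimum = -2.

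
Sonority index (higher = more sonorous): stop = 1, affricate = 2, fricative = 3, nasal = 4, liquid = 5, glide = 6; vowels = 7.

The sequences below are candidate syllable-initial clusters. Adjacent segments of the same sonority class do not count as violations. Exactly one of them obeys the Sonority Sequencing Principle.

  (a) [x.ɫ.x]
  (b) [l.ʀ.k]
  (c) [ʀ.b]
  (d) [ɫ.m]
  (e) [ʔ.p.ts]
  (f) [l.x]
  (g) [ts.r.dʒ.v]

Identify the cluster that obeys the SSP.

e

(a) 3-5-3 → violates
(b) 5-5-1 → violates
(c) 5-1 → violates
(d) 5-4 → violates
(e) 1-1-2 → obeys
(f) 5-3 → violates
(g) 2-5-2-3 → violates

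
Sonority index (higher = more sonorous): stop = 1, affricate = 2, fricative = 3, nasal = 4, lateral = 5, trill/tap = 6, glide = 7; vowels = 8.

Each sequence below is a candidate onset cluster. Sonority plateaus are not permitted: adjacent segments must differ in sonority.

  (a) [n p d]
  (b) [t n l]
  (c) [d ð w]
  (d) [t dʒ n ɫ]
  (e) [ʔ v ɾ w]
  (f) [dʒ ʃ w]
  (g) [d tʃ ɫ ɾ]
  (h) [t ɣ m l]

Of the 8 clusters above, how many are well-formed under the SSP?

(a) 4-1-1 → violates
(b) 1-4-5 → obeys
(c) 1-3-7 → obeys
(d) 1-2-4-5 → obeys
(e) 1-3-6-7 → obeys
(f) 2-3-7 → obeys
(g) 1-2-5-6 → obeys
(h) 1-3-4-5 → obeys

7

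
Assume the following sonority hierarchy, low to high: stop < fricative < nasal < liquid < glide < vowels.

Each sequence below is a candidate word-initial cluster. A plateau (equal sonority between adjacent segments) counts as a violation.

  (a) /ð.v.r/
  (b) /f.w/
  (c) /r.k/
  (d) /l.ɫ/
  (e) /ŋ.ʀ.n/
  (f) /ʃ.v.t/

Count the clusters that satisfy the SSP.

(a) /ð.v.r/: profile 2-2-4 — violates.
(b) /f.w/: profile 2-5 — obeys.
(c) /r.k/: profile 4-1 — violates.
(d) /l.ɫ/: profile 4-4 — violates.
(e) /ŋ.ʀ.n/: profile 3-4-3 — violates.
(f) /ʃ.v.t/: profile 2-2-1 — violates.

1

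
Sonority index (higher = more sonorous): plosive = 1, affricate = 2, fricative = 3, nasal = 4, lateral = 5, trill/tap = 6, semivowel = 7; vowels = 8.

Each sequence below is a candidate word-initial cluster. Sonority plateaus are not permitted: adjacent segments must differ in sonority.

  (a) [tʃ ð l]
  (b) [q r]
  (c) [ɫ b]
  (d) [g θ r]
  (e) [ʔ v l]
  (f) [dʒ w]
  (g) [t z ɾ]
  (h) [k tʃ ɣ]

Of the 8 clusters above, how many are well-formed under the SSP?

7

(a) 2-3-5 → obeys
(b) 1-6 → obeys
(c) 5-1 → violates
(d) 1-3-6 → obeys
(e) 1-3-5 → obeys
(f) 2-7 → obeys
(g) 1-3-6 → obeys
(h) 1-2-3 → obeys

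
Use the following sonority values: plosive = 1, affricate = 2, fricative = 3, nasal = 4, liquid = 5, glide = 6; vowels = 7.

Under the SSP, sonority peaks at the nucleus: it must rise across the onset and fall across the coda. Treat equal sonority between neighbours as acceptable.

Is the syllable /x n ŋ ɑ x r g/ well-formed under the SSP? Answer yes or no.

no

Onset: /x/ is a fricative (sonority 3), /n/ is a nasal (sonority 4), /ŋ/ is a nasal (sonority 4); then the nucleus /ɑ/ (sonority 7).
Onset profile 3-4-4-7 — rises to the nucleus.
Coda: /x/ is a fricative (sonority 3), /r/ is a liquid (sonority 5), /g/ is a plosive (sonority 1).
Coda profile 7-3-5-1 — does not fall throughout.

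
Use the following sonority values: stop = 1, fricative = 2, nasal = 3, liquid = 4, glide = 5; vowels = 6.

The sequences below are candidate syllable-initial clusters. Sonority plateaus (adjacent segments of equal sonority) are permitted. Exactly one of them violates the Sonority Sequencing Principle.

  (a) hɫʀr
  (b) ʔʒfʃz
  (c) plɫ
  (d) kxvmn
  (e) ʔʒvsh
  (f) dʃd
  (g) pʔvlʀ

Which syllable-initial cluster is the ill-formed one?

(a) hɫʀr: profile 2-4-4-4 — obeys.
(b) ʔʒfʃz: profile 1-2-2-2-2 — obeys.
(c) plɫ: profile 1-4-4 — obeys.
(d) kxvmn: profile 1-2-2-3-3 — obeys.
(e) ʔʒvsh: profile 1-2-2-2-2 — obeys.
(f) dʃd: profile 1-2-1 — violates.
(g) pʔvlʀ: profile 1-1-2-4-4 — obeys.

f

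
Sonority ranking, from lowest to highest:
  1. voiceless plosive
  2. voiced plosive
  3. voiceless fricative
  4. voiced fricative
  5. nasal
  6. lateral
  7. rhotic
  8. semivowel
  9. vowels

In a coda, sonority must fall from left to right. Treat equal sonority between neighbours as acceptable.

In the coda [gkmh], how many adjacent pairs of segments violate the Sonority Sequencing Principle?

/g/: voiced plosive = 2.
/k/: voiceless plosive = 1.
/m/: nasal = 5.
/h/: voiceless fricative = 3.
/g/→/k/: 2→1 (falls) — ok.
/k/→/m/: 1→5 (does not fall) — violation.
/m/→/h/: 5→3 (falls) — ok.

1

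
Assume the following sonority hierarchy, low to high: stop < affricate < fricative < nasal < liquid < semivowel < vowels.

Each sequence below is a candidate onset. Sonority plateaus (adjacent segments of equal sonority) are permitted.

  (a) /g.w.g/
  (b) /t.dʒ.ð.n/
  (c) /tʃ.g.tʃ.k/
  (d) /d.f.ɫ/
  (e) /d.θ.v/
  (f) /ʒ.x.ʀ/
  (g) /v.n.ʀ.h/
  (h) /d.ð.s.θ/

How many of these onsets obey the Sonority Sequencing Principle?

5

(a) sonority 1-6-1: ill-formed.
(b) sonority 1-2-3-4: well-formed.
(c) sonority 2-1-2-1: ill-formed.
(d) sonority 1-3-5: well-formed.
(e) sonority 1-3-3: well-formed.
(f) sonority 3-3-5: well-formed.
(g) sonority 3-4-5-3: ill-formed.
(h) sonority 1-3-3-3: well-formed.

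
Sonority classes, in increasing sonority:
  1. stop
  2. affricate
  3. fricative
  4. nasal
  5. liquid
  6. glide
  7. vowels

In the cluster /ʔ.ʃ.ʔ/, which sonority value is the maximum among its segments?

3

/ʔ/ — stop, sonority 1.
/ʃ/ — fricative, sonority 3.
/ʔ/ — stop, sonority 1.
The maximum is 3.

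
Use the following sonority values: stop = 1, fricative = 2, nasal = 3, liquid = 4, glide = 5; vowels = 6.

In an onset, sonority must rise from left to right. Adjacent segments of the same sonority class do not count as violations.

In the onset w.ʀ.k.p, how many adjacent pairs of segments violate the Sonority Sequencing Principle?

2

/w/ — glide, sonority 5.
/ʀ/ — liquid, sonority 4.
/k/ — stop, sonority 1.
/p/ — stop, sonority 1.
/w/→/ʀ/: 5→4 (does not rise) — violation.
/ʀ/→/k/: 4→1 (does not rise) — violation.
/k/→/p/: 1→1 (plateau, allowed) — ok.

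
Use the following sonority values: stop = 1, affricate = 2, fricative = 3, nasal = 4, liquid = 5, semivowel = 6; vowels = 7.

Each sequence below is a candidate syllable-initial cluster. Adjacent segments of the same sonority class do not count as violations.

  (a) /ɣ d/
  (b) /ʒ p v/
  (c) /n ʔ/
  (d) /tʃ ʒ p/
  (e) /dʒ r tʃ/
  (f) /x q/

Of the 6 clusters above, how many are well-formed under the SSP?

(a) sonority 3-1: ill-formed.
(b) sonority 3-1-3: ill-formed.
(c) sonority 4-1: ill-formed.
(d) sonority 2-3-1: ill-formed.
(e) sonority 2-5-2: ill-formed.
(f) sonority 3-1: ill-formed.

0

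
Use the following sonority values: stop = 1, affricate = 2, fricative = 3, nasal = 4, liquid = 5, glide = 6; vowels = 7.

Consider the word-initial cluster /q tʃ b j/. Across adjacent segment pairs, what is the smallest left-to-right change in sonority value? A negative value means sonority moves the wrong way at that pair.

-1

/q/ is a stop (sonority 1).
/tʃ/ is an affricate (sonority 2).
/b/ is a stop (sonority 1).
/j/ is a glide (sonority 6).
/q/→/tʃ/: change +1.
/tʃ/→/b/: change -1.
/b/→/j/: change +5.
Minimum = -1.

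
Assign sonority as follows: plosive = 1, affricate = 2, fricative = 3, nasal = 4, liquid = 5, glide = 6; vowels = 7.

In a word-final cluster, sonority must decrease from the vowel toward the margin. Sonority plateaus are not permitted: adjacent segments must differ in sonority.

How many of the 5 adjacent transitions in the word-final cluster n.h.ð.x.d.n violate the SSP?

3

/n/ — nasal, sonority 4.
/h/ — fricative, sonority 3.
/ð/ — fricative, sonority 3.
/x/ — fricative, sonority 3.
/d/ — plosive, sonority 1.
/n/ — nasal, sonority 4.
/n/→/h/: 4→3 (falls) — ok.
/h/→/ð/: 3→3 (plateau) — violation.
/ð/→/x/: 3→3 (plateau) — violation.
/x/→/d/: 3→1 (falls) — ok.
/d/→/n/: 1→4 (does not fall) — violation.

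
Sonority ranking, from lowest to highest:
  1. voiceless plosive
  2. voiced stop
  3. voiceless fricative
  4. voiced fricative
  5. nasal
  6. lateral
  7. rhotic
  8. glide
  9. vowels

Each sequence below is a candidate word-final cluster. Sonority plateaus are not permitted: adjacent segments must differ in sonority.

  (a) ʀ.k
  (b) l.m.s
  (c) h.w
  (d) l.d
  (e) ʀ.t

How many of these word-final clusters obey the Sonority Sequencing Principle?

(a) 7-1 → obeys
(b) 6-5-3 → obeys
(c) 3-8 → violates
(d) 6-2 → obeys
(e) 7-1 → obeys

4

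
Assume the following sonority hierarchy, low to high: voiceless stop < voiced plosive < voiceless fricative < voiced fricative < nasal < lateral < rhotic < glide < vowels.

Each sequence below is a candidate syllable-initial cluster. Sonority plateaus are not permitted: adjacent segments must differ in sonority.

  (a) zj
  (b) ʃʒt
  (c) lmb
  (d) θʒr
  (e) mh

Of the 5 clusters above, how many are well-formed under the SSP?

2

(a) 4-8 → obeys
(b) 3-4-1 → violates
(c) 6-5-2 → violates
(d) 3-4-7 → obeys
(e) 5-3 → violates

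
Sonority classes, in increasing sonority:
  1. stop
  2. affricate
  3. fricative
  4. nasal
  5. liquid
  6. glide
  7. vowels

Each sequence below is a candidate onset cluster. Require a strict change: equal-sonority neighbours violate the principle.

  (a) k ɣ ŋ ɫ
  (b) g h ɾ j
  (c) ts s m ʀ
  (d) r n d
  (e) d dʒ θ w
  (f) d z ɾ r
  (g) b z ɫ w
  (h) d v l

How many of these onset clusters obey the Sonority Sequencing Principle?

6

(a) sonority 1-3-4-5: well-formed.
(b) sonority 1-3-5-6: well-formed.
(c) sonority 2-3-4-5: well-formed.
(d) sonority 5-4-1: ill-formed.
(e) sonority 1-2-3-6: well-formed.
(f) sonority 1-3-5-5: ill-formed.
(g) sonority 1-3-5-6: well-formed.
(h) sonority 1-3-5: well-formed.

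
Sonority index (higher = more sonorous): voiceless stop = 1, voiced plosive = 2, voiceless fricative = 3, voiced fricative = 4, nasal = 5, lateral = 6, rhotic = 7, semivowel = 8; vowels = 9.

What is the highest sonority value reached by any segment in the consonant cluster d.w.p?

/d/: voiced plosive = 2.
/w/: semivowel = 8.
/p/: voiceless stop = 1.
The maximum is 8.

8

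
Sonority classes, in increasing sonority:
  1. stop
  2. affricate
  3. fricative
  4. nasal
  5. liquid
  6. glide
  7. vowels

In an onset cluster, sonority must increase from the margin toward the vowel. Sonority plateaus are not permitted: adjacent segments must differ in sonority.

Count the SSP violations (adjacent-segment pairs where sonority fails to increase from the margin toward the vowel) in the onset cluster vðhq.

3

/v/ — fricative, sonority 3.
/ð/ — fricative, sonority 3.
/h/ — fricative, sonority 3.
/q/ — stop, sonority 1.
/v/→/ð/: 3→3 (plateau) — violation.
/ð/→/h/: 3→3 (plateau) — violation.
/h/→/q/: 3→1 (does not rise) — violation.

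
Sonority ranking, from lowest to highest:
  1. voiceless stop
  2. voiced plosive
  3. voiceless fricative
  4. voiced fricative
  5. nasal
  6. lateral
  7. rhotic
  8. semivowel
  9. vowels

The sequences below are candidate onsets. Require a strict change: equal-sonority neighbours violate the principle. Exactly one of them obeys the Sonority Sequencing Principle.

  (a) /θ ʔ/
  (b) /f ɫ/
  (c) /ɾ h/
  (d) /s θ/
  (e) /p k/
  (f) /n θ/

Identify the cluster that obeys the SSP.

(a) /θ ʔ/: profile 3-1 — violates.
(b) /f ɫ/: profile 3-6 — obeys.
(c) /ɾ h/: profile 7-3 — violates.
(d) /s θ/: profile 3-3 — violates.
(e) /p k/: profile 1-1 — violates.
(f) /n θ/: profile 5-3 — violates.

b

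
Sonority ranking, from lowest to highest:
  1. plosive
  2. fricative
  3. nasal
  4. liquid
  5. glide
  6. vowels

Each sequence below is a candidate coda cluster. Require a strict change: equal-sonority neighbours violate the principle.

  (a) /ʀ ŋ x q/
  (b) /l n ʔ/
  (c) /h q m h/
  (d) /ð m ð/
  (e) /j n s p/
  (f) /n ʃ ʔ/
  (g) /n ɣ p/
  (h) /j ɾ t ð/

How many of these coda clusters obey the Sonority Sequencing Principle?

5

(a) 4-3-2-1 → obeys
(b) 4-3-1 → obeys
(c) 2-1-3-2 → violates
(d) 2-3-2 → violates
(e) 5-3-2-1 → obeys
(f) 3-2-1 → obeys
(g) 3-2-1 → obeys
(h) 5-4-1-2 → violates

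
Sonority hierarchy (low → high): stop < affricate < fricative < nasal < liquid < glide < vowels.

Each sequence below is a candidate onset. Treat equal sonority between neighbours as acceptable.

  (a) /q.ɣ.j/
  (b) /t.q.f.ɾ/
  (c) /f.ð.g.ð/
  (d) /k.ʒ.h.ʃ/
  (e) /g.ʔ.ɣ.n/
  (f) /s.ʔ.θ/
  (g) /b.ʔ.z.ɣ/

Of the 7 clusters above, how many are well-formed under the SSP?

(a) 1-3-6 → obeys
(b) 1-1-3-5 → obeys
(c) 3-3-1-3 → violates
(d) 1-3-3-3 → obeys
(e) 1-1-3-4 → obeys
(f) 3-1-3 → violates
(g) 1-1-3-3 → obeys

5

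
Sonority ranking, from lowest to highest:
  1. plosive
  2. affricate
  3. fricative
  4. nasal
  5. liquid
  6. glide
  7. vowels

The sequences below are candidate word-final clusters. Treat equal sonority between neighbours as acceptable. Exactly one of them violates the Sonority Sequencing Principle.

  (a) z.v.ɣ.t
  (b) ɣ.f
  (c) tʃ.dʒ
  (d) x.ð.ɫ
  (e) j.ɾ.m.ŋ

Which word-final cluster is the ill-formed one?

d

(a) sonority 3-3-3-1: well-formed.
(b) sonority 3-3: well-formed.
(c) sonority 2-2: well-formed.
(d) sonority 3-3-5: ill-formed.
(e) sonority 6-5-4-4: well-formed.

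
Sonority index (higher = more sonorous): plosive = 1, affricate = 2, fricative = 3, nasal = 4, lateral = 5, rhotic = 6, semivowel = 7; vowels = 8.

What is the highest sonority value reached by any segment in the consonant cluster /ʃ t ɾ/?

/ʃ/ — fricative, sonority 3.
/t/ — plosive, sonority 1.
/ɾ/ — rhotic, sonority 6.
The maximum is 6.

6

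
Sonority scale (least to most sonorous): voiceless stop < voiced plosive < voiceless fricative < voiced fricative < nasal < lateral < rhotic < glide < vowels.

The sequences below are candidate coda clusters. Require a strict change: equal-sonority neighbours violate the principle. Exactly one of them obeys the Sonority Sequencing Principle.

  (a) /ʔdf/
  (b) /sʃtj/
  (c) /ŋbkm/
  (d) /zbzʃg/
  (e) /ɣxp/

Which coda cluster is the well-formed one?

(a) /ʔdf/: profile 1-2-3 — violates.
(b) /sʃtj/: profile 3-3-1-8 — violates.
(c) /ŋbkm/: profile 5-2-1-5 — violates.
(d) /zbzʃg/: profile 4-2-4-3-2 — violates.
(e) /ɣxp/: profile 4-3-1 — obeys.

e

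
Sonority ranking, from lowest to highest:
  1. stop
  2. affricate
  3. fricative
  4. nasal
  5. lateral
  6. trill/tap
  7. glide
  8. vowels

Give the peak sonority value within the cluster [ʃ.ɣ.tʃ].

/ʃ/ is a fricative (sonority 3).
/ɣ/ is a fricative (sonority 3).
/tʃ/ is an affricate (sonority 2).
The maximum is 3.

3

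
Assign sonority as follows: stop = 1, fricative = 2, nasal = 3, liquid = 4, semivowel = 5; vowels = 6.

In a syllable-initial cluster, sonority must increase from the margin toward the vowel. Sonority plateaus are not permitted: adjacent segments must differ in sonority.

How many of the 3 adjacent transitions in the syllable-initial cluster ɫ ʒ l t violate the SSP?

/ɫ/ — liquid, sonority 4.
/ʒ/ — fricative, sonority 2.
/l/ — liquid, sonority 4.
/t/ — stop, sonority 1.
/ɫ/→/ʒ/: 4→2 (does not rise) — violation.
/ʒ/→/l/: 2→4 (rises) — ok.
/l/→/t/: 4→1 (does not rise) — violation.

2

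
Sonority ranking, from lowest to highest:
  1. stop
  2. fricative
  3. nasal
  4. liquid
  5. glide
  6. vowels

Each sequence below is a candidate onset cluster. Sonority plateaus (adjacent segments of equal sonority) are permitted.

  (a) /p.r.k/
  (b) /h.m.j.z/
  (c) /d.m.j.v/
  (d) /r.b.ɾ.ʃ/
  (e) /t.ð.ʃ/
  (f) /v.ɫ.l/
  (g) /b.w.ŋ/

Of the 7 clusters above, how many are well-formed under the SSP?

2

(a) /p.r.k/: profile 1-4-1 — violates.
(b) /h.m.j.z/: profile 2-3-5-2 — violates.
(c) /d.m.j.v/: profile 1-3-5-2 — violates.
(d) /r.b.ɾ.ʃ/: profile 4-1-4-2 — violates.
(e) /t.ð.ʃ/: profile 1-2-2 — obeys.
(f) /v.ɫ.l/: profile 2-4-4 — obeys.
(g) /b.w.ŋ/: profile 1-5-3 — violates.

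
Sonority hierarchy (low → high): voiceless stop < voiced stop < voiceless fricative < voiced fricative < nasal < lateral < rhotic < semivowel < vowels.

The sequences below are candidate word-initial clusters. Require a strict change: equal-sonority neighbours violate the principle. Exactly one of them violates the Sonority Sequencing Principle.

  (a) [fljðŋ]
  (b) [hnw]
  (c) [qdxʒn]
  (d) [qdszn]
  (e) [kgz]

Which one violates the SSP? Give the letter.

(a) [fljðŋ]: profile 3-6-8-4-5 — violates.
(b) [hnw]: profile 3-5-8 — obeys.
(c) [qdxʒn]: profile 1-2-3-4-5 — obeys.
(d) [qdszn]: profile 1-2-3-4-5 — obeys.
(e) [kgz]: profile 1-2-4 — obeys.

a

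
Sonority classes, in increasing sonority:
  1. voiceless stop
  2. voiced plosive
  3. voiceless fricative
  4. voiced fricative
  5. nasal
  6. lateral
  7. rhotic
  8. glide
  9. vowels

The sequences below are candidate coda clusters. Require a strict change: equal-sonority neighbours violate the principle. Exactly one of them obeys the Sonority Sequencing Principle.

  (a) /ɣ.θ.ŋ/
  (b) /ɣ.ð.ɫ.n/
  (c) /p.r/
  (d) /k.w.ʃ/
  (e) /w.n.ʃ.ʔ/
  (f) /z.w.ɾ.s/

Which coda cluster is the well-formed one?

(a) /ɣ.θ.ŋ/: profile 4-3-5 — violates.
(b) /ɣ.ð.ɫ.n/: profile 4-4-6-5 — violates.
(c) /p.r/: profile 1-7 — violates.
(d) /k.w.ʃ/: profile 1-8-3 — violates.
(e) /w.n.ʃ.ʔ/: profile 8-5-3-1 — obeys.
(f) /z.w.ɾ.s/: profile 4-8-7-3 — violates.

e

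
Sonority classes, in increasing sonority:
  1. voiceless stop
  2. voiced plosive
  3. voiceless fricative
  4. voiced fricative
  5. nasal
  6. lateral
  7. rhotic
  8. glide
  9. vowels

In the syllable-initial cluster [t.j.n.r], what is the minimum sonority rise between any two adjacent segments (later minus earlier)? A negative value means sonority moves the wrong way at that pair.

-3

/t/ — voiceless stop, sonority 1.
/j/ — glide, sonority 8.
/n/ — nasal, sonority 5.
/r/ — rhotic, sonority 7.
/t/→/j/: change +7.
/j/→/n/: change -3.
/n/→/r/: change +2.
Minimum = -3.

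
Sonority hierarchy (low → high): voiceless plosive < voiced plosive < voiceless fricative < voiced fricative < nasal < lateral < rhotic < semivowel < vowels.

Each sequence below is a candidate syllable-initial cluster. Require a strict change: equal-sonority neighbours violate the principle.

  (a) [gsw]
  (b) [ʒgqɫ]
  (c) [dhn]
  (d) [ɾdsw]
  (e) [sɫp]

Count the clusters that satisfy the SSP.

2

(a) 2-3-8 → obeys
(b) 4-2-1-6 → violates
(c) 2-3-5 → obeys
(d) 7-2-3-8 → violates
(e) 3-6-1 → violates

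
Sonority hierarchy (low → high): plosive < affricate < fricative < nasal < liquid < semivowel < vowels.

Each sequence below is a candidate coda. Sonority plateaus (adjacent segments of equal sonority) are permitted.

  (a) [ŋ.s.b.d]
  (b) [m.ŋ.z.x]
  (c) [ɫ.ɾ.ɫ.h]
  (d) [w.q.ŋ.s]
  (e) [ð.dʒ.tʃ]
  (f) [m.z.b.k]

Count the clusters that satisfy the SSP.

(a) 4-3-1-1 → obeys
(b) 4-4-3-3 → obeys
(c) 5-5-5-3 → obeys
(d) 6-1-4-3 → violates
(e) 3-2-2 → obeys
(f) 4-3-1-1 → obeys

5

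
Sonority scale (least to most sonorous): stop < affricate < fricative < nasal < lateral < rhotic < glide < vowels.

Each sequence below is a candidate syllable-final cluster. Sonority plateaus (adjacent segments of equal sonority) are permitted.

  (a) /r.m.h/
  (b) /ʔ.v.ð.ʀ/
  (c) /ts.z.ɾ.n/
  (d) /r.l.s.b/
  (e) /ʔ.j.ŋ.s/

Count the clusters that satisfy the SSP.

(a) sonority 6-4-3: well-formed.
(b) sonority 1-3-3-6: ill-formed.
(c) sonority 2-3-6-4: ill-formed.
(d) sonority 6-5-3-1: well-formed.
(e) sonority 1-7-4-3: ill-formed.

2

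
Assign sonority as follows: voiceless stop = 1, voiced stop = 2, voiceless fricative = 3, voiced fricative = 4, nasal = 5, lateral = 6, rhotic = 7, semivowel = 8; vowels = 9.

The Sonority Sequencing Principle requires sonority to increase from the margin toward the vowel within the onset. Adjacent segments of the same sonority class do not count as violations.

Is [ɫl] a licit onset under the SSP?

yes

/ɫ/ — lateral, sonority 6.
/l/ — lateral, sonority 6.
The profile 6-6 is non-decreasing (plateaus allowed), so the onset satisfies the SSP.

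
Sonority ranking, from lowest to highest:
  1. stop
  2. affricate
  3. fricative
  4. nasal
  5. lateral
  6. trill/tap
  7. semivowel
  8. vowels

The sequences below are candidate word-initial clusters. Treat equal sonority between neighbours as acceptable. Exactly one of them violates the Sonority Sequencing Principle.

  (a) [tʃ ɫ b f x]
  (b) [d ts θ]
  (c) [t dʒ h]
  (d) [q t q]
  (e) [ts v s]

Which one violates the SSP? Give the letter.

(a) 2-5-1-3-3 → violates
(b) 1-2-3 → obeys
(c) 1-2-3 → obeys
(d) 1-1-1 → obeys
(e) 2-3-3 → obeys

a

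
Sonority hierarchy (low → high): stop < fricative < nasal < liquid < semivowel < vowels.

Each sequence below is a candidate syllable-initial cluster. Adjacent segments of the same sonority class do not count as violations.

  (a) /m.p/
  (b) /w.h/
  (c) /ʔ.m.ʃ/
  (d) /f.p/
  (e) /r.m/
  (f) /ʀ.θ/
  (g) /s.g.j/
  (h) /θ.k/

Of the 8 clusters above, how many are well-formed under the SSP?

(a) /m.p/: profile 3-1 — violates.
(b) /w.h/: profile 5-2 — violates.
(c) /ʔ.m.ʃ/: profile 1-3-2 — violates.
(d) /f.p/: profile 2-1 — violates.
(e) /r.m/: profile 4-3 — violates.
(f) /ʀ.θ/: profile 4-2 — violates.
(g) /s.g.j/: profile 2-1-5 — violates.
(h) /θ.k/: profile 2-1 — violates.

0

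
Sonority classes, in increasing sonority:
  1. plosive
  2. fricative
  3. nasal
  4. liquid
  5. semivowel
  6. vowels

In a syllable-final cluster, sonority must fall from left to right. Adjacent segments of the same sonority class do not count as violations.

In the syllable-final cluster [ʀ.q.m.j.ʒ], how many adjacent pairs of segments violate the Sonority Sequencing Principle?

2

/ʀ/ — liquid, sonority 4.
/q/ — plosive, sonority 1.
/m/ — nasal, sonority 3.
/j/ — semivowel, sonority 5.
/ʒ/ — fricative, sonority 2.
/ʀ/→/q/: 4→1 (falls) — ok.
/q/→/m/: 1→3 (does not fall) — violation.
/m/→/j/: 3→5 (does not fall) — violation.
/j/→/ʒ/: 5→2 (falls) — ok.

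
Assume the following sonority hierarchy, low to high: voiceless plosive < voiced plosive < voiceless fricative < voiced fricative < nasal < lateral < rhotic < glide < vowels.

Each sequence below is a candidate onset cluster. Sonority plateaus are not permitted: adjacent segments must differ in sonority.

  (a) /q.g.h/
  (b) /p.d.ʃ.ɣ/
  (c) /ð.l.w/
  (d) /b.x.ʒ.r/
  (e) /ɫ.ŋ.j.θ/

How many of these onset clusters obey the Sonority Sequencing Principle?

4

(a) sonority 1-2-3: well-formed.
(b) sonority 1-2-3-4: well-formed.
(c) sonority 4-6-8: well-formed.
(d) sonority 2-3-4-7: well-formed.
(e) sonority 6-5-8-3: ill-formed.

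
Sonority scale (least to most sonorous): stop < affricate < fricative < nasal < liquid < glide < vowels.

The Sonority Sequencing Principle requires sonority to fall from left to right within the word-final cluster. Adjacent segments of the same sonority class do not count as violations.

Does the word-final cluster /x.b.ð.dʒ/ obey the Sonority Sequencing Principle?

no

/x/: fricative = 3.
/b/: stop = 1.
/ð/: fricative = 3.
/dʒ/: affricate = 2.
The profile is 3-1-3-2. Between /b/ (1) and /ð/ (3) sonority does not fall, so the cluster violates the SSP.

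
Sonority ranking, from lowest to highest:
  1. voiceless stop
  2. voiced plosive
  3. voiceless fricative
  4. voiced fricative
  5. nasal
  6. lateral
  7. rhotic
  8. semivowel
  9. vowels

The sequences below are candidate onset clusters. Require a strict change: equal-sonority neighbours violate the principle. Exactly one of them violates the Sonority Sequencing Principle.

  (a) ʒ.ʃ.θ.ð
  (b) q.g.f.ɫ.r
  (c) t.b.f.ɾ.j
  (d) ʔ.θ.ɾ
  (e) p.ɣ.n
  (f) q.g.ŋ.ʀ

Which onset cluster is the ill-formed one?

(a) 4-3-3-4 → violates
(b) 1-2-3-6-7 → obeys
(c) 1-2-3-7-8 → obeys
(d) 1-3-7 → obeys
(e) 1-4-5 → obeys
(f) 1-2-5-7 → obeys

a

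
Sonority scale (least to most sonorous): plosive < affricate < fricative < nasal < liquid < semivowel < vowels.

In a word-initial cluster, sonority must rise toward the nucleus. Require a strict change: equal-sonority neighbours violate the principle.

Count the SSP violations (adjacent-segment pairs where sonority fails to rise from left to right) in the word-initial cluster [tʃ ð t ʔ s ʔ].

3

/tʃ/ is an affricate (sonority 2).
/ð/ is a fricative (sonority 3).
/t/ is a plosive (sonority 1).
/ʔ/ is a plosive (sonority 1).
/s/ is a fricative (sonority 3).
/ʔ/ is a plosive (sonority 1).
/tʃ/→/ð/: 2→3 (rises) — ok.
/ð/→/t/: 3→1 (does not rise) — violation.
/t/→/ʔ/: 1→1 (plateau) — violation.
/ʔ/→/s/: 1→3 (rises) — ok.
/s/→/ʔ/: 3→1 (does not rise) — violation.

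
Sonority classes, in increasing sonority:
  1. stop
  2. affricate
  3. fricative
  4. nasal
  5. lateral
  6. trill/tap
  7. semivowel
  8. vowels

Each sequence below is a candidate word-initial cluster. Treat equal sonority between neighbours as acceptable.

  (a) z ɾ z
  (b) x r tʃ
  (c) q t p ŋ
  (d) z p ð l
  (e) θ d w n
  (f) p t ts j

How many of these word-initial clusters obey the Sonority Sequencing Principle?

(a) 3-6-3 → violates
(b) 3-6-2 → violates
(c) 1-1-1-4 → obeys
(d) 3-1-3-5 → violates
(e) 3-1-7-4 → violates
(f) 1-1-2-7 → obeys

2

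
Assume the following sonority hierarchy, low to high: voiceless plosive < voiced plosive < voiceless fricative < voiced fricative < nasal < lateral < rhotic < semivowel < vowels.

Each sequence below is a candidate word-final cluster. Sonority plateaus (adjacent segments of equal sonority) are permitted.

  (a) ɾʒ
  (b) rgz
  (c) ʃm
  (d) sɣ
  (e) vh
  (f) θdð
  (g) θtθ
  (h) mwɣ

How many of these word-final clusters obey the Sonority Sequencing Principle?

(a) sonority 7-4: well-formed.
(b) sonority 7-2-4: ill-formed.
(c) sonority 3-5: ill-formed.
(d) sonority 3-4: ill-formed.
(e) sonority 4-3: well-formed.
(f) sonority 3-2-4: ill-formed.
(g) sonority 3-1-3: ill-formed.
(h) sonority 5-8-4: ill-formed.

2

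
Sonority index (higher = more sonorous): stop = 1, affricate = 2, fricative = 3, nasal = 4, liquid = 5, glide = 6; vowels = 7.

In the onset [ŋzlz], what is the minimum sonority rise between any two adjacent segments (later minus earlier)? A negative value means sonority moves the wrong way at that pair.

/ŋ/ — nasal, sonority 4.
/z/ — fricative, sonority 3.
/l/ — liquid, sonority 5.
/z/ — fricative, sonority 3.
/ŋ/→/z/: change -1.
/z/→/l/: change +2.
/l/→/z/: change -2.
Minimum = -2.

-2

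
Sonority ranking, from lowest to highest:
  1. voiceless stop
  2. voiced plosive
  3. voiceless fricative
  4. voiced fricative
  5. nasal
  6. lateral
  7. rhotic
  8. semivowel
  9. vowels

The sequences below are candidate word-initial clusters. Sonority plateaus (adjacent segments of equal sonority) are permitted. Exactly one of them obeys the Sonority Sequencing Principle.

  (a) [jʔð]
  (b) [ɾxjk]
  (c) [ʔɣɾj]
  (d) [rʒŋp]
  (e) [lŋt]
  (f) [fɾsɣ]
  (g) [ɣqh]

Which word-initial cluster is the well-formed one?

c

(a) 8-1-4 → violates
(b) 7-3-8-1 → violates
(c) 1-4-7-8 → obeys
(d) 7-4-5-1 → violates
(e) 6-5-1 → violates
(f) 3-7-3-4 → violates
(g) 4-1-3 → violates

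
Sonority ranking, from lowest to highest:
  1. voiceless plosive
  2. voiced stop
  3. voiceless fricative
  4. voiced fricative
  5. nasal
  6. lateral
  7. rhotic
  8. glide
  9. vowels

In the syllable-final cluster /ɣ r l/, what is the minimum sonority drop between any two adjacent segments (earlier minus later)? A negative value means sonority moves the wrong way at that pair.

-3

/ɣ/: voiced fricative = 4.
/r/: rhotic = 7.
/l/: lateral = 6.
/ɣ/→/r/: change -3.
/r/→/l/: change +1.
Minimum = -3.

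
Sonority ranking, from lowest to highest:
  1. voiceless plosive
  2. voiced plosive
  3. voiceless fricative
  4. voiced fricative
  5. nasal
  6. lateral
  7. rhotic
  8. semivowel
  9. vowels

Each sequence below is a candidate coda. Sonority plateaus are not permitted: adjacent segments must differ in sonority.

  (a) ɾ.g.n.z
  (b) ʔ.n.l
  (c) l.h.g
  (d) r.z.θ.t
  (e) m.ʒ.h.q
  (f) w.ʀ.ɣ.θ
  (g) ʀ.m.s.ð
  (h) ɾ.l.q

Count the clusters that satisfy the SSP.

(a) sonority 7-2-5-4: ill-formed.
(b) sonority 1-5-6: ill-formed.
(c) sonority 6-3-2: well-formed.
(d) sonority 7-4-3-1: well-formed.
(e) sonority 5-4-3-1: well-formed.
(f) sonority 8-7-4-3: well-formed.
(g) sonority 7-5-3-4: ill-formed.
(h) sonority 7-6-1: well-formed.

5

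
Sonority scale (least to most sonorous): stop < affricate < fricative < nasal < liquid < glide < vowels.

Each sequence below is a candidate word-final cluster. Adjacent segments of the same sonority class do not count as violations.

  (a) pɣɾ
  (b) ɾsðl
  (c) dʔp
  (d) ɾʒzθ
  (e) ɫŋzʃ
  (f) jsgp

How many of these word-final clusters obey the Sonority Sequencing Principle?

4

(a) pɣɾ: profile 1-3-5 — violates.
(b) ɾsðl: profile 5-3-3-5 — violates.
(c) dʔp: profile 1-1-1 — obeys.
(d) ɾʒzθ: profile 5-3-3-3 — obeys.
(e) ɫŋzʃ: profile 5-4-3-3 — obeys.
(f) jsgp: profile 6-3-1-1 — obeys.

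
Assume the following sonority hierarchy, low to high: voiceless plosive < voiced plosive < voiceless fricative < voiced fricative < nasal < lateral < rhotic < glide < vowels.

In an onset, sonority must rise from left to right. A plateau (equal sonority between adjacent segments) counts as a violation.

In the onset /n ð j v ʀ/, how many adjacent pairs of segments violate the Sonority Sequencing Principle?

/n/ is a nasal (sonority 5).
/ð/ is a voiced fricative (sonority 4).
/j/ is a glide (sonority 8).
/v/ is a voiced fricative (sonority 4).
/ʀ/ is a rhotic (sonority 7).
/n/→/ð/: 5→4 (does not rise) — violation.
/ð/→/j/: 4→8 (rises) — ok.
/j/→/v/: 8→4 (does not rise) — violation.
/v/→/ʀ/: 4→7 (rises) — ok.

2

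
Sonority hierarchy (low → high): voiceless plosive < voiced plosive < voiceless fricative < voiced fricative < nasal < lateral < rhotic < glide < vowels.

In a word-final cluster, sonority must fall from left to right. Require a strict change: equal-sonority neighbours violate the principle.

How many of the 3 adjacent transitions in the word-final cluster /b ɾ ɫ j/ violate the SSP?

2

/b/ — voiced plosive, sonority 2.
/ɾ/ — rhotic, sonority 7.
/ɫ/ — lateral, sonority 6.
/j/ — glide, sonority 8.
/b/→/ɾ/: 2→7 (does not fall) — violation.
/ɾ/→/ɫ/: 7→6 (falls) — ok.
/ɫ/→/j/: 6→8 (does not fall) — violation.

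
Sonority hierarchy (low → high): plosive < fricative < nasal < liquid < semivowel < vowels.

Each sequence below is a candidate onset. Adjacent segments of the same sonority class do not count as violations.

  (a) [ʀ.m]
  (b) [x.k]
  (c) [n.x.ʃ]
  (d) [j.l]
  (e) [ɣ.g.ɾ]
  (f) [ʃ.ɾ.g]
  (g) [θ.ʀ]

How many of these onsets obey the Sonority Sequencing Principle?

1

(a) [ʀ.m]: profile 4-3 — violates.
(b) [x.k]: profile 2-1 — violates.
(c) [n.x.ʃ]: profile 3-2-2 — violates.
(d) [j.l]: profile 5-4 — violates.
(e) [ɣ.g.ɾ]: profile 2-1-4 — violates.
(f) [ʃ.ɾ.g]: profile 2-4-1 — violates.
(g) [θ.ʀ]: profile 2-4 — obeys.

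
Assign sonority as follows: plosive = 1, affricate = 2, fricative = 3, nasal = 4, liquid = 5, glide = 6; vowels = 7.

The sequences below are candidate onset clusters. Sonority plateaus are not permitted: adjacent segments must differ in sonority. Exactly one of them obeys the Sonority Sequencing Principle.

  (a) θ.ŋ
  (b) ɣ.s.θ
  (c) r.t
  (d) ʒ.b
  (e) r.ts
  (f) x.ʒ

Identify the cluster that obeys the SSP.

a

(a) sonority 3-4: well-formed.
(b) sonority 3-3-3: ill-formed.
(c) sonority 5-1: ill-formed.
(d) sonority 3-1: ill-formed.
(e) sonority 5-2: ill-formed.
(f) sonority 3-3: ill-formed.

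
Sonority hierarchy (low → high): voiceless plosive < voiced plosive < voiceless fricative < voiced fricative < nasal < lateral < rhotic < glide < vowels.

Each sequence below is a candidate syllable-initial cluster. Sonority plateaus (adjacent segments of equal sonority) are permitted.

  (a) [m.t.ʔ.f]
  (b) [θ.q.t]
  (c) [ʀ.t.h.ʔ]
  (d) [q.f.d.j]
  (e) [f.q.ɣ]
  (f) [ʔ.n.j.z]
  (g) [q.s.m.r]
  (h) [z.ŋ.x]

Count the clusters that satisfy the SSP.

1

(a) [m.t.ʔ.f]: profile 5-1-1-3 — violates.
(b) [θ.q.t]: profile 3-1-1 — violates.
(c) [ʀ.t.h.ʔ]: profile 7-1-3-1 — violates.
(d) [q.f.d.j]: profile 1-3-2-8 — violates.
(e) [f.q.ɣ]: profile 3-1-4 — violates.
(f) [ʔ.n.j.z]: profile 1-5-8-4 — violates.
(g) [q.s.m.r]: profile 1-3-5-7 — obeys.
(h) [z.ŋ.x]: profile 4-5-3 — violates.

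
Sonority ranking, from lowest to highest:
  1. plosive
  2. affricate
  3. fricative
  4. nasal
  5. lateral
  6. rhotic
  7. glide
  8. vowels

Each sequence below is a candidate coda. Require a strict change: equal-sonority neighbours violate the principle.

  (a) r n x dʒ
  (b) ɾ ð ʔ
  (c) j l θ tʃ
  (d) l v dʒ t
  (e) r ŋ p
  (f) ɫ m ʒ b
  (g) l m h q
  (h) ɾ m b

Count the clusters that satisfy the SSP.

8

(a) 6-4-3-2 → obeys
(b) 6-3-1 → obeys
(c) 7-5-3-2 → obeys
(d) 5-3-2-1 → obeys
(e) 6-4-1 → obeys
(f) 5-4-3-1 → obeys
(g) 5-4-3-1 → obeys
(h) 6-4-1 → obeys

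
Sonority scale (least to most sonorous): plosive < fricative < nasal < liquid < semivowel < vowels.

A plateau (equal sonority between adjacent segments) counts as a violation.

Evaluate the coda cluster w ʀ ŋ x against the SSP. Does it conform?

/w/: semivowel = 5.
/ʀ/: liquid = 4.
/ŋ/: nasal = 3.
/x/: fricative = 2.
The profile 5-4-3-2 strictly falls, so the coda cluster satisfies the SSP.

yes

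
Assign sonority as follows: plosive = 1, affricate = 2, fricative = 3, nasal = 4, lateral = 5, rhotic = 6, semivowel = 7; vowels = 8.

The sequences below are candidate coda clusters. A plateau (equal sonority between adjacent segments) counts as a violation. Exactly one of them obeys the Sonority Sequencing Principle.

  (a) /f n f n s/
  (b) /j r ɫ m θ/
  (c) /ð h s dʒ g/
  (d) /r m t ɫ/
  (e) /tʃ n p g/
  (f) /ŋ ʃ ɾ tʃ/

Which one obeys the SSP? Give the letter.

(a) 3-4-3-4-3 → violates
(b) 7-6-5-4-3 → obeys
(c) 3-3-3-2-1 → violates
(d) 6-4-1-5 → violates
(e) 2-4-1-1 → violates
(f) 4-3-6-2 → violates

b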